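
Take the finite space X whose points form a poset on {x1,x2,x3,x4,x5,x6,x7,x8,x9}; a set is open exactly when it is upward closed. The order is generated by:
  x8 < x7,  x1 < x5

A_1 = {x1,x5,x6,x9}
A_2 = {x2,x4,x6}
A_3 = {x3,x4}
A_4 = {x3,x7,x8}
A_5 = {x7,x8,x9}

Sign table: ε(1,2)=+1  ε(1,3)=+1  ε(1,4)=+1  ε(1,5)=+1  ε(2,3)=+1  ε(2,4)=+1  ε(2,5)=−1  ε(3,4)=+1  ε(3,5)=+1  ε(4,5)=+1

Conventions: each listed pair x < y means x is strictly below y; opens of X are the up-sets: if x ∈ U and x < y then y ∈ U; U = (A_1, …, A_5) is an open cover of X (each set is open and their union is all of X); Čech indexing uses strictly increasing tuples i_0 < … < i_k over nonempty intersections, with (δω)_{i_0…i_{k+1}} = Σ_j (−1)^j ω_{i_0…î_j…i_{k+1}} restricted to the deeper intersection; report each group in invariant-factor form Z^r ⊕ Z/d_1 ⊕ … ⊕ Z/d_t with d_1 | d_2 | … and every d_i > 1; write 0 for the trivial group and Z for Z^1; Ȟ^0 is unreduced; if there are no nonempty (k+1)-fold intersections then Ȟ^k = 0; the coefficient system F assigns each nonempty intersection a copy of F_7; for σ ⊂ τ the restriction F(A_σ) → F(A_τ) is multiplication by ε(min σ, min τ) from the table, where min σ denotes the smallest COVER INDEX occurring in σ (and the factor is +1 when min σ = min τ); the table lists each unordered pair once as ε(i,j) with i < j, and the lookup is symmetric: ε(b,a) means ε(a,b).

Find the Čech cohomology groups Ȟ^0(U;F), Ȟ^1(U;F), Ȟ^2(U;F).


Ȟ^0 ≅ Z/7,  Ȟ^1 ≅ Z/7,  Ȟ^2 ≅ 0

nonempty intersections:
  A12={x6} A15={x9} A23={x4} A34={x3} A45={x7,x8}
C dims 5,5; δ0: rk_F7 4
Ȟ^0: (5−4)−0=1 ⇒ Z/7
Ȟ^1: (5−0)−4=1 ⇒ Z/7
Ȟ^2: (0−0)−0=0 ⇒ 0


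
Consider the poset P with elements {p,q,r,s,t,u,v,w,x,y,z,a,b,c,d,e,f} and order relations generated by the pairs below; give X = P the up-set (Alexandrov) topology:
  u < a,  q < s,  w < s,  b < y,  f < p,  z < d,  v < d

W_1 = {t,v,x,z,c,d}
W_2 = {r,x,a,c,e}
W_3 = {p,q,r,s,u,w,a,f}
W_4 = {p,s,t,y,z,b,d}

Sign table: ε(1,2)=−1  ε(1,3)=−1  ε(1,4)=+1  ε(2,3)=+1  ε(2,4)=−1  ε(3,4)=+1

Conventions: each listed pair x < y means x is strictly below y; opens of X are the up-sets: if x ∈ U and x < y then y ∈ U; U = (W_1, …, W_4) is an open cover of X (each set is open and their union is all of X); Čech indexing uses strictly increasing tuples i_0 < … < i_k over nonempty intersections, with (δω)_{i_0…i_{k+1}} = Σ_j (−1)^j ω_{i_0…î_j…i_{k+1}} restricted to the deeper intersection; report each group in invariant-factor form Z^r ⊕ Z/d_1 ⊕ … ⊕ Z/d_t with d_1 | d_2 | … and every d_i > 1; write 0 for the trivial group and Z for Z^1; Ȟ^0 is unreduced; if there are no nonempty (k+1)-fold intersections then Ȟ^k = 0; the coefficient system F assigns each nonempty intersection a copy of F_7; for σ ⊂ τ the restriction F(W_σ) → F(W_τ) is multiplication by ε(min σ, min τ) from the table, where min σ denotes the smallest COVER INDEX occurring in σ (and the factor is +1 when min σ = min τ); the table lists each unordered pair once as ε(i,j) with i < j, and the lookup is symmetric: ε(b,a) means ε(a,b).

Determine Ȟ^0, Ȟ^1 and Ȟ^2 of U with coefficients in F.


nonempty intersections:
  W12={x,c} W14={t,z,d} W23={r,a} W34={p,s}
C dims 4,4; δ0: rk_F7 4
Ȟ^0: (4−4)−0=0 ⇒ 0
Ȟ^1: (4−0)−4=0 ⇒ 0
Ȟ^2: (0−0)−0=0 ⇒ 0

Ȟ^0 = 0,  Ȟ^1 = 0,  Ȟ^2 = 0


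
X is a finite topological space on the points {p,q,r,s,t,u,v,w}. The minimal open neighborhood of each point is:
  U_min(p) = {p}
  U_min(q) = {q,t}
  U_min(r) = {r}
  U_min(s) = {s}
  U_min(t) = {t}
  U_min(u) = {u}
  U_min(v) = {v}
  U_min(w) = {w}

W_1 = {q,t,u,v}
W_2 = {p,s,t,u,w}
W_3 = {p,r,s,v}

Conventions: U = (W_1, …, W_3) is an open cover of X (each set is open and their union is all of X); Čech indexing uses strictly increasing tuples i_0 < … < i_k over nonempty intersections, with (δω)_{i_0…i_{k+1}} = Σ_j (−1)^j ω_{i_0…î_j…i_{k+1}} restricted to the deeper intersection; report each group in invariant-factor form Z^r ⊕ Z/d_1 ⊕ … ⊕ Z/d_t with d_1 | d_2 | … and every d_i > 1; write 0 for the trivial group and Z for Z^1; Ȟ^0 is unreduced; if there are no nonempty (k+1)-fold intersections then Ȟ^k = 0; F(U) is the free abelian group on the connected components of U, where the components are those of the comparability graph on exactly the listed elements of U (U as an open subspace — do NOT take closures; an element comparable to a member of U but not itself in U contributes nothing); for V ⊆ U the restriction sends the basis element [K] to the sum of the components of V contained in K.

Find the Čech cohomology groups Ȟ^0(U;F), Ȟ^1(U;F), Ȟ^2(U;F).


cover nerve:
  W12={t,u} W13={v} W23={p,s}
components per intersection:
  W1: {q,t} {u} {v}
  W2: {p} {s} {t} {u} {w}
  W3: {p} {r} {s} {v}
  W12: {t} {u}
  W13: {v}
  W23: {p} {s}
C dims 12,5; δ0: rk 5, SNF 1^5
Ȟ^0: (12−5)−0=7 ⇒ Z^7
Ȟ^1: (5−0)−5=0 ⇒ 0
Ȟ^2: (0−0)−0=0 ⇒ 0

Ȟ^0(U;F) ≅ Z^7, Ȟ^1(U;F) ≅ 0 and Ȟ^2(U;F) ≅ 0


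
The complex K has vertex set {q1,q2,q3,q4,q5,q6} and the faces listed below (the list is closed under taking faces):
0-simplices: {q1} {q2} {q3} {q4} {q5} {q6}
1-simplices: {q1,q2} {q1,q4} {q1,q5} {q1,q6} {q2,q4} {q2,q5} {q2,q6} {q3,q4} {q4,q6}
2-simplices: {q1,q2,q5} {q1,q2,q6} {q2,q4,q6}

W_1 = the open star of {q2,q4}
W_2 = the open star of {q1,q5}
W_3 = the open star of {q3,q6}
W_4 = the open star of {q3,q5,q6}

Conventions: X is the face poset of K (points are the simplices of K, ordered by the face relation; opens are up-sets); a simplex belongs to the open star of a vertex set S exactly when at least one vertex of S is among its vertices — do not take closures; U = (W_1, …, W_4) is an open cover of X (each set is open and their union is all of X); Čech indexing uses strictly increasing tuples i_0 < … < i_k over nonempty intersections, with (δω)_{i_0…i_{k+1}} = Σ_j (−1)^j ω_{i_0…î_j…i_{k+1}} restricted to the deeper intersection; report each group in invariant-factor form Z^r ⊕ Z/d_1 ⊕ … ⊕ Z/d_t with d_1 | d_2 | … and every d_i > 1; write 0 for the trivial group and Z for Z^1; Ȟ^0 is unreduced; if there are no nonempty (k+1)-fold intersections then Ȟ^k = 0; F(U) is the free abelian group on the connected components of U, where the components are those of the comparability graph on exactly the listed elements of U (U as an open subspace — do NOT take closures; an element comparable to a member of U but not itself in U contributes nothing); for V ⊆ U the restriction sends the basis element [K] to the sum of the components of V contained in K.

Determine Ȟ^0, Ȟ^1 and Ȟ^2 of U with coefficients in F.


cover nerve:
  W1={{q2},{q4},{q1,q2},{q1,q4},{q2,q4},{q2,q5},{q2,q6},{q3,q4},{q4,q6},{q1,q2,q5},{q1,q2,q6},{q2,q4,q6}} W2={{q1},{q5},{q1,q2},{q1,q4},{q1,q5},{q1,q6},{q2,q5},{q1,q2,q5},{q1,q2,q6}} W3={{q3},{q6},{q1,q6},{q2,q6},{q3,q4},{q4,q6},{q1,q2,q6},{q2,q4,q6}} W4={{q3},{q5},{q6},{q1,q5},{q1,q6},{q2,q5},{q2,q6},{q3,q4},{q4,q6},{q1,q2,q5},{q1,q2,q6},{q2,q4,q6}}
  W12={{q1,q2},{q1,q4},{q2,q5},{q1,q2,q5},{q1,q2,q6}} W13={{q2,q6},{q3,q4},{q4,q6},{q1,q2,q6},{q2,q4,q6}} W14={{q2,q5},{q2,q6},{q3,q4},{q4,q6},{q1,q2,q5},{q1,q2,q6},{q2,q4,q6}} W23={{q1,q6},{q1,q2,q6}} W24={{q5},{q1,q5},{q1,q6},{q2,q5},{q1,q2,q5},{q1,q2,q6}} W34={{q3},{q6},{q1,q6},{q2,q6},{q3,q4},{q4,q6},{q1,q2,q6},{q2,q4,q6}}
  W123={{q1,q2,q6}} W124={{q2,q5},{q1,q2,q5},{q1,q2,q6}} W134={{q2,q6},{q3,q4},{q4,q6},{q1,q2,q6},{q2,q4,q6}} W234={{q1,q6},{q1,q2,q6}}
  W1234={{q1,q2,q6}}
components per intersection:
  W1: {{q2},{q4},{q1,q2},{q1,q4},{q2,q4},{q2,q5},{q2,q6},{q3,q4},{q4,q6},{q1,q2,q5},{q1,q2,q6},{q2,q4,q6}}
  W2: {{q1},{q5},{q1,q2},{q1,q4},{q1,q5},{q1,q6},{q2,q5},{q1,q2,q5},{q1,q2,q6}}
  W3: {{q3},{q3,q4}} {{q6},{q1,q6},{q2,q6},{q4,q6},{q1,q2,q6},{q2,q4,q6}}
  W4: {{q3},{q3,q4}} {{q5},{q1,q5},{q2,q5},{q1,q2,q5}} {{q6},{q1,q6},{q2,q6},{q4,q6},{q1,q2,q6},{q2,q4,q6}}
  W12: {{q1,q2},{q2,q5},{q1,q2,q5},{q1,q2,q6}} {{q1,q4}}
  W13: {{q2,q6},{q4,q6},{q1,q2,q6},{q2,q4,q6}} {{q3,q4}}
  W14: {{q2,q5},{q1,q2,q5}} {{q2,q6},{q4,q6},{q1,q2,q6},{q2,q4,q6}} {{q3,q4}}
  W23: {{q1,q6},{q1,q2,q6}}
  W24: {{q5},{q1,q5},{q2,q5},{q1,q2,q5}} {{q1,q6},{q1,q2,q6}}
  W34: {{q3},{q3,q4}} {{q6},{q1,q6},{q2,q6},{q4,q6},{q1,q2,q6},{q2,q4,q6}}
  W123: {{q1,q2,q6}}
  W124: {{q2,q5},{q1,q2,q5}} {{q1,q2,q6}}
  W134: {{q2,q6},{q4,q6},{q1,q2,q6},{q2,q4,q6}} {{q3,q4}}
  W234: {{q1,q6},{q1,q2,q6}}
  W1234: {{q1,q2,q6}}
C dims 7,12,6,1; δ0: rk 6, SNF 1^6; δ1: rk 5, SNF 1^5; δ2: rk 1, SNF 1^1
Ȟ^0: (7−6)−0=1 ⇒ Z
Ȟ^1: (12−5)−6=1 ⇒ Z
Ȟ^2: (6−1)−5=0 ⇒ 0

Ȟ^0 = Z; Ȟ^1 = Z; Ȟ^2 = 0


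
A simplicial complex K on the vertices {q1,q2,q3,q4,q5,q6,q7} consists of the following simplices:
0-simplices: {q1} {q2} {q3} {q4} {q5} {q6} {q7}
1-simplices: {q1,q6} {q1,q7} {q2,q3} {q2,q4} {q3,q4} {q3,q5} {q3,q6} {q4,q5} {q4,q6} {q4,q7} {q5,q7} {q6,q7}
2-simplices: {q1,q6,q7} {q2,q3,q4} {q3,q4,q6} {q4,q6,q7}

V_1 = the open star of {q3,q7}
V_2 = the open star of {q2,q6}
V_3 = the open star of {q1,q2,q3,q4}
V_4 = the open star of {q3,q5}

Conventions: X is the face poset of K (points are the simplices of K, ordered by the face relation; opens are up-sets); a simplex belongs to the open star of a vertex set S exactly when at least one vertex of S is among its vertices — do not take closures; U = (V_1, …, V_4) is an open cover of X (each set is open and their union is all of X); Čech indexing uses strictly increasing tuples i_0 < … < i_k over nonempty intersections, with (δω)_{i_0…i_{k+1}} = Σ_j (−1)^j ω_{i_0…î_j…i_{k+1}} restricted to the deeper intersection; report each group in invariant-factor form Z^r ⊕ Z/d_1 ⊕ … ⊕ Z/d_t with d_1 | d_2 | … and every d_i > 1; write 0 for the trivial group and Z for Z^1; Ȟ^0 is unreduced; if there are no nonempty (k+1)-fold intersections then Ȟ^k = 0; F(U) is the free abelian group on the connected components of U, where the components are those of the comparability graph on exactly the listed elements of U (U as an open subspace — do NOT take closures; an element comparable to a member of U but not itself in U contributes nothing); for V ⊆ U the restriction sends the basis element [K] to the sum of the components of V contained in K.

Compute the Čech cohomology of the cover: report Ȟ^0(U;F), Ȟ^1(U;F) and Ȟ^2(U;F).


nerve of the cover:
  V1={{q3},{q7},{q1,q7},{q2,q3},{q3,q4},{q3,q5},{q3,q6},{q4,q7},{q5,q7},{q6,q7},{q1,q6,q7},{q2,q3,q4},{q3,q4,q6},{q4,q6,q7}} V2={{q2},{q6},{q1,q6},{q2,q3},{q2,q4},{q3,q6},{q4,q6},{q6,q7},{q1,q6,q7},{q2,q3,q4},{q3,q4,q6},{q4,q6,q7}} V3={{q1},{q2},{q3},{q4},{q1,q6},{q1,q7},{q2,q3},{q2,q4},{q3,q4},{q3,q5},{q3,q6},{q4,q5},{q4,q6},{q4,q7},{q1,q6,q7},{q2,q3,q4},{q3,q4,q6},{q4,q6,q7}} V4={{q3},{q5},{q2,q3},{q3,q4},{q3,q5},{q3,q6},{q4,q5},{q5,q7},{q2,q3,q4},{q3,q4,q6}}
  V12={{q2,q3},{q3,q6},{q6,q7},{q1,q6,q7},{q2,q3,q4},{q3,q4,q6},{q4,q6,q7}} V13={{q3},{q1,q7},{q2,q3},{q3,q4},{q3,q5},{q3,q6},{q4,q7},{q1,q6,q7},{q2,q3,q4},{q3,q4,q6},{q4,q6,q7}} V14={{q3},{q2,q3},{q3,q4},{q3,q5},{q3,q6},{q5,q7},{q2,q3,q4},{q3,q4,q6}} V23={{q2},{q1,q6},{q2,q3},{q2,q4},{q3,q6},{q4,q6},{q1,q6,q7},{q2,q3,q4},{q3,q4,q6},{q4,q6,q7}} V24={{q2,q3},{q3,q6},{q2,q3,q4},{q3,q4,q6}} V34={{q3},{q2,q3},{q3,q4},{q3,q5},{q3,q6},{q4,q5},{q2,q3,q4},{q3,q4,q6}}
  V123={{q2,q3},{q3,q6},{q1,q6,q7},{q2,q3,q4},{q3,q4,q6},{q4,q6,q7}} V124={{q2,q3},{q3,q6},{q2,q3,q4},{q3,q4,q6}} V134={{q3},{q2,q3},{q3,q4},{q3,q5},{q3,q6},{q2,q3,q4},{q3,q4,q6}} V234={{q2,q3},{q3,q6},{q2,q3,q4},{q3,q4,q6}}
  V1234={{q2,q3},{q3,q6},{q2,q3,q4},{q3,q4,q6}}
components per intersection:
  V1: {{q3},{q2,q3},{q3,q4},{q3,q5},{q3,q6},{q2,q3,q4},{q3,q4,q6}} {{q7},{q1,q7},{q4,q7},{q5,q7},{q6,q7},{q1,q6,q7},{q4,q6,q7}}
  V2: {{q2},{q2,q3},{q2,q4},{q2,q3,q4}} {{q6},{q1,q6},{q3,q6},{q4,q6},{q6,q7},{q1,q6,q7},{q3,q4,q6},{q4,q6,q7}}
  V3: {{q1},{q1,q6},{q1,q7},{q1,q6,q7}} {{q2},{q3},{q4},{q2,q3},{q2,q4},{q3,q4},{q3,q5},{q3,q6},{q4,q5},{q4,q6},{q4,q7},{q2,q3,q4},{q3,q4,q6},{q4,q6,q7}}
  V4: {{q3},{q5},{q2,q3},{q3,q4},{q3,q5},{q3,q6},{q4,q5},{q5,q7},{q2,q3,q4},{q3,q4,q6}}
  V12: {{q2,q3},{q2,q3,q4}} {{q3,q6},{q3,q4,q6}} {{q6,q7},{q1,q6,q7},{q4,q6,q7}}
  V13: {{q3},{q2,q3},{q3,q4},{q3,q5},{q3,q6},{q2,q3,q4},{q3,q4,q6}} {{q1,q7},{q1,q6,q7}} {{q4,q7},{q4,q6,q7}}
  V14: {{q3},{q2,q3},{q3,q4},{q3,q5},{q3,q6},{q2,q3,q4},{q3,q4,q6}} {{q5,q7}}
  V23: {{q2},{q2,q3},{q2,q4},{q2,q3,q4}} {{q1,q6},{q1,q6,q7}} {{q3,q6},{q4,q6},{q3,q4,q6},{q4,q6,q7}}
  V24: {{q2,q3},{q2,q3,q4}} {{q3,q6},{q3,q4,q6}}
  V34: {{q3},{q2,q3},{q3,q4},{q3,q5},{q3,q6},{q2,q3,q4},{q3,q4,q6}} {{q4,q5}}
  V123: {{q2,q3},{q2,q3,q4}} {{q3,q6},{q3,q4,q6}} {{q1,q6,q7}} {{q4,q6,q7}}
  V124: {{q2,q3},{q2,q3,q4}} {{q3,q6},{q3,q4,q6}}
  V134: {{q3},{q2,q3},{q3,q4},{q3,q5},{q3,q6},{q2,q3,q4},{q3,q4,q6}}
  V234: {{q2,q3},{q2,q3,q4}} {{q3,q6},{q3,q4,q6}}
  V1234: {{q2,q3},{q2,q3,q4}} {{q3,q6},{q3,q4,q6}}
C dims 7,15,9,2; δ0: rk 6, SNF 1^6; δ1: rk 7, SNF 1^7; δ2: rk 2, SNF 1^2
Ȟ^0 = (7 − 6) − 0 = 1, so Ȟ^0 ≅ Z
Ȟ^1 = (15 − 7) − 6 = 2, so Ȟ^1 ≅ Z^2
Ȟ^2 = (9 − 2) − 7 = 0, so Ȟ^2 ≅ 0

Ȟ^0 ≅ Z, Ȟ^1 ≅ Z^2, Ȟ^2 ≅ 0


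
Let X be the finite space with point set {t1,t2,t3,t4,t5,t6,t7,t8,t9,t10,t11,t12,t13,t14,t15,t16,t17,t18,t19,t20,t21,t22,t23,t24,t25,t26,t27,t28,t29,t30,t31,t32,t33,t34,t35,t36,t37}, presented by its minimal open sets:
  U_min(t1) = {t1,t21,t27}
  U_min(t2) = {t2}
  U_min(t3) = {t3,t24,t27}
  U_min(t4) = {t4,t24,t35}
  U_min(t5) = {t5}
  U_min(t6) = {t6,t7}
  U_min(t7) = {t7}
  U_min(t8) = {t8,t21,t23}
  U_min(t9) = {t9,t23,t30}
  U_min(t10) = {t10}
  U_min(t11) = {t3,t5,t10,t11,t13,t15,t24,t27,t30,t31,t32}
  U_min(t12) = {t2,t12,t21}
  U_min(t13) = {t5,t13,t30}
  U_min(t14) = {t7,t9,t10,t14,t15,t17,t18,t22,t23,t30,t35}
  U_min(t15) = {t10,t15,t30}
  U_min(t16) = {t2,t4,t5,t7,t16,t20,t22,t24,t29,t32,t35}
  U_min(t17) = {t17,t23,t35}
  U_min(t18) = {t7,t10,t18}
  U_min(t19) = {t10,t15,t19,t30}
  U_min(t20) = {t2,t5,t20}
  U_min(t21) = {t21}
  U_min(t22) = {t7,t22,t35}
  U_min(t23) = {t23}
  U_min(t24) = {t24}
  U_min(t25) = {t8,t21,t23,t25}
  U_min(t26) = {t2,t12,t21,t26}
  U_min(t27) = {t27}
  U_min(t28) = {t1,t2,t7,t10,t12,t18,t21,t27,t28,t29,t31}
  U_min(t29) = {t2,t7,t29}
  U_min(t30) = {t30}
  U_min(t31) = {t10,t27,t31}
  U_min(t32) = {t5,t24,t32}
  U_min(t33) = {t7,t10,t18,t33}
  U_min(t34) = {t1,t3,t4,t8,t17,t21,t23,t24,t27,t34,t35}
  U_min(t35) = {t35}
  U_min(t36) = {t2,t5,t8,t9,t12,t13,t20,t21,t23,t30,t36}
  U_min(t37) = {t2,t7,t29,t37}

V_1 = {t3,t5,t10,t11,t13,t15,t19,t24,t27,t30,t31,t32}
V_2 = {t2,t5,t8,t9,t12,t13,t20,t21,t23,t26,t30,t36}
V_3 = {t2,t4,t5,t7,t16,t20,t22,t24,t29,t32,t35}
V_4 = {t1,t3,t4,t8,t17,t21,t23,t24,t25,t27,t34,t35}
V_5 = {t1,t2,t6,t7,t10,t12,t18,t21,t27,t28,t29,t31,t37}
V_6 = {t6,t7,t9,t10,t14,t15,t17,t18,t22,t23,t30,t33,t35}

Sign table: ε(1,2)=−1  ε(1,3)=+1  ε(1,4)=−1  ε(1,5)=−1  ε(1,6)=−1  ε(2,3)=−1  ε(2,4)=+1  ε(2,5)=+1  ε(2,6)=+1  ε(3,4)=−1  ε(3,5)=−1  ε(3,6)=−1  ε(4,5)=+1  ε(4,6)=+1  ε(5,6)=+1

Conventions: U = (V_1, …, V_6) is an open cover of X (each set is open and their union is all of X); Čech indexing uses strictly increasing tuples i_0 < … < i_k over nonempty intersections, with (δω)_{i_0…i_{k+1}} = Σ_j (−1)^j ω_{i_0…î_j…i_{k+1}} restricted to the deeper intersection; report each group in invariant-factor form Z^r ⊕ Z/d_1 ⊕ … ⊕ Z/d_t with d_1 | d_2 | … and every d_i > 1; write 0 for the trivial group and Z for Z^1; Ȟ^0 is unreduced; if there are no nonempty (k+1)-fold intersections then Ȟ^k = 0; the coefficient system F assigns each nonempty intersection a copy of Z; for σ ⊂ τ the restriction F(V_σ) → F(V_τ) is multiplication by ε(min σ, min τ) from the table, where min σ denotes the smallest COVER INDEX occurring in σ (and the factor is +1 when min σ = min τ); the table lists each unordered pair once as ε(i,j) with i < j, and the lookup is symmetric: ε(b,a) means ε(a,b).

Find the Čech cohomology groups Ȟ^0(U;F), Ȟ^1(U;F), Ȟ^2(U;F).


Ȟ^0 = Z; Ȟ^1 = 0; Ȟ^2 = Z/2

intersection data:
  V12={t5,t13,t30} V13={t5,t24,t32} V14={t3,t24,t27} V15={t10,t27,t31} V16={t10,t15,t30} V23={t2,t5,t20} V24={t8,t21,t23} V25={t2,t12,t21} V26={t9,t23,t30} V34={t4,t24,t35} V35={t2,t7,t29} V36={t7,t22,t35} V45={t1,t21,t27} V46={t17,t23,t35} V56={t6,t7,t10,t18}
  V123={t5} V126={t30} V134={t24} V145={t27} V156={t10} V235={t2} V245={t21} V246={t23} V346={t35} V356={t7}
C dims 6,15,10; δ0: rk 5, SNF 1^5; δ1: rk 10, SNF 1^9·2
Ȟ^0 = (6 − 5) − 0 = 1, so Ȟ^0 ≅ Z
Ȟ^1 = (15 − 10) − 5 = 0, so Ȟ^1 ≅ 0
Ȟ^2 = (10 − 0) − 10 = 0 plus torsion [2], so Ȟ^2 ≅ Z/2


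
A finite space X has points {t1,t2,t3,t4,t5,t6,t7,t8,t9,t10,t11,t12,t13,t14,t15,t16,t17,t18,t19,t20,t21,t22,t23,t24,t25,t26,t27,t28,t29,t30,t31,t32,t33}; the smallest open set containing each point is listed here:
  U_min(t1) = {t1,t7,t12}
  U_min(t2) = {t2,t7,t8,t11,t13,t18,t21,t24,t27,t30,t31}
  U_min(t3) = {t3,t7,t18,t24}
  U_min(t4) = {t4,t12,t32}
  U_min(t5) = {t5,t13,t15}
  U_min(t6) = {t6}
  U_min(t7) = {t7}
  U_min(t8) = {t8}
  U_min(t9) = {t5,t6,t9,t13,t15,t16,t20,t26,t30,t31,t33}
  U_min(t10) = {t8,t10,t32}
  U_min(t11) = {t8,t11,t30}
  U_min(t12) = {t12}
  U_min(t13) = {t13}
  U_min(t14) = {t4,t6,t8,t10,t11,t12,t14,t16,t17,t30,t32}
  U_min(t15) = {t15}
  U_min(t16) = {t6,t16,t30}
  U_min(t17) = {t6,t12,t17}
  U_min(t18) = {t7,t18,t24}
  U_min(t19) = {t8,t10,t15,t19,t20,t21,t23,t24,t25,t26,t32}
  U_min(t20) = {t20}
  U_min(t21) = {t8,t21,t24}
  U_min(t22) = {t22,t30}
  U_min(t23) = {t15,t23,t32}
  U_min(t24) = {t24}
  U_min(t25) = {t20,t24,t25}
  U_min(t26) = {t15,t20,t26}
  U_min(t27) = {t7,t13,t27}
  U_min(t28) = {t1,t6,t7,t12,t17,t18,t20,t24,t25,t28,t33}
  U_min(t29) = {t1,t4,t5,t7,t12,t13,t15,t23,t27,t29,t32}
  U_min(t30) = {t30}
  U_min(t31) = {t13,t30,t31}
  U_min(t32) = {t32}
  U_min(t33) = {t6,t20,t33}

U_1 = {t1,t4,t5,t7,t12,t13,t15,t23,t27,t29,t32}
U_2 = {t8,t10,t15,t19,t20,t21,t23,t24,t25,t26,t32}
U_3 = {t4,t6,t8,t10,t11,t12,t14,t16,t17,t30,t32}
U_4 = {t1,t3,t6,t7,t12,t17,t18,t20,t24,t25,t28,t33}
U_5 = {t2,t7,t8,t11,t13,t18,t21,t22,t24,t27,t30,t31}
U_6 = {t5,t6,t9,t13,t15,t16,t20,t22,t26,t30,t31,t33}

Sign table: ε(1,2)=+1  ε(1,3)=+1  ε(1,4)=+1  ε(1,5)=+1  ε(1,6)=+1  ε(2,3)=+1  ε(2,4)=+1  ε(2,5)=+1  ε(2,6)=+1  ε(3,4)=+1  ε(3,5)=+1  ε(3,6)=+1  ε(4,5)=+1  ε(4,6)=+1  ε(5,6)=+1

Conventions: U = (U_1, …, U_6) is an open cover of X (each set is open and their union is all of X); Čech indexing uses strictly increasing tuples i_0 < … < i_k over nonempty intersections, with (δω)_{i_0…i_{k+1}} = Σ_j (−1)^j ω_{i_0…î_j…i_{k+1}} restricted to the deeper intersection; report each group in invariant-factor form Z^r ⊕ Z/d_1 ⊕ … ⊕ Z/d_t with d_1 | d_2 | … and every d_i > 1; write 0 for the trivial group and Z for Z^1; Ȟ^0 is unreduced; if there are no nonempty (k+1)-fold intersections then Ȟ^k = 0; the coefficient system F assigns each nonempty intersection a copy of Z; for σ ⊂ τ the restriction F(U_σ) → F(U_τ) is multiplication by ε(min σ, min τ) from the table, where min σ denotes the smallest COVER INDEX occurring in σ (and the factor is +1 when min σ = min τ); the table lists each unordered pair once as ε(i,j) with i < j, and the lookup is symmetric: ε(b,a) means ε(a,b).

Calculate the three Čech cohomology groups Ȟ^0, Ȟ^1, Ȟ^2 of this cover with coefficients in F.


nonempty intersections:
  U12={t15,t23,t32} U13={t4,t12,t32} U14={t1,t7,t12} U15={t7,t13,t27} U16={t5,t13,t15} U23={t8,t10,t32} U24={t20,t24,t25} U25={t8,t21,t24} U26={t15,t20,t26} U34={t6,t12,t17} U35={t8,t11,t30} U36={t6,t16,t30} U45={t7,t18,t24} U46={t6,t20,t33} U56={t13,t22,t30,t31}
  U123={t32} U126={t15} U134={t12} U145={t7} U156={t13} U235={t8} U245={t24} U246={t20} U346={t6} U356={t30}
C dims 6,15,10; δ0: rk 5, SNF 1^5; δ1: rk 10, SNF 1^9·2
Ȟ^0: (6−5)−0=1 ⇒ Z
Ȟ^1: (15−10)−5=0 ⇒ 0
Ȟ^2: (10−0)−10=0 plus torsion [2] ⇒ Z/2

Ȟ^0 ≅ Z, Ȟ^1 ≅ 0, Ȟ^2 ≅ Z/2


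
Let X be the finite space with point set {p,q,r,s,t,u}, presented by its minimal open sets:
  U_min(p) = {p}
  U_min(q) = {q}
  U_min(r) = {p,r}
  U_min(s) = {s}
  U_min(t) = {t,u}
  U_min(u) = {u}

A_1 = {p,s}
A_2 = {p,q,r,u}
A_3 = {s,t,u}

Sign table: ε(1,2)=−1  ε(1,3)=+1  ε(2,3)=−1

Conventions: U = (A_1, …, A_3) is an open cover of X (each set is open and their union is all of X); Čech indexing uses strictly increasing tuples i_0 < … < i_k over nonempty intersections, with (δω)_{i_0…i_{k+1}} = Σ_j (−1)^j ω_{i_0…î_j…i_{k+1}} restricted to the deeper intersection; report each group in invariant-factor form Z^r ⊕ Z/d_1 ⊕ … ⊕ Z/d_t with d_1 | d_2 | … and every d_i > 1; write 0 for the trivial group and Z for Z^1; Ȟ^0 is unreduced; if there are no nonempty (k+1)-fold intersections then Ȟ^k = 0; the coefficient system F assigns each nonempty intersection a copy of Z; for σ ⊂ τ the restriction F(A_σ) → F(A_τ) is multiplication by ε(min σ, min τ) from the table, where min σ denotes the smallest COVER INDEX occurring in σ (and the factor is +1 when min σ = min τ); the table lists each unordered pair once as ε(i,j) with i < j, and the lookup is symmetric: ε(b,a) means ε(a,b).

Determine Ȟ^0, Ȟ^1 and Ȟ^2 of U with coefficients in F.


intersection data:
  A12={p} A13={s} A23={u}
C dims 3,3; δ0: rk 2, SNF 1^2
Ȟ^0 = (3 − 2) − 0 = 1, so Ȟ^0 ≅ Z
Ȟ^1 = (3 − 0) − 2 = 1, so Ȟ^1 ≅ Z
Ȟ^2 = (0 − 0) − 0 = 0, so Ȟ^2 ≅ 0

Ȟ^0(U;F) ≅ Z; Ȟ^1(U;F) ≅ Z; Ȟ^2(U;F) ≅ 0


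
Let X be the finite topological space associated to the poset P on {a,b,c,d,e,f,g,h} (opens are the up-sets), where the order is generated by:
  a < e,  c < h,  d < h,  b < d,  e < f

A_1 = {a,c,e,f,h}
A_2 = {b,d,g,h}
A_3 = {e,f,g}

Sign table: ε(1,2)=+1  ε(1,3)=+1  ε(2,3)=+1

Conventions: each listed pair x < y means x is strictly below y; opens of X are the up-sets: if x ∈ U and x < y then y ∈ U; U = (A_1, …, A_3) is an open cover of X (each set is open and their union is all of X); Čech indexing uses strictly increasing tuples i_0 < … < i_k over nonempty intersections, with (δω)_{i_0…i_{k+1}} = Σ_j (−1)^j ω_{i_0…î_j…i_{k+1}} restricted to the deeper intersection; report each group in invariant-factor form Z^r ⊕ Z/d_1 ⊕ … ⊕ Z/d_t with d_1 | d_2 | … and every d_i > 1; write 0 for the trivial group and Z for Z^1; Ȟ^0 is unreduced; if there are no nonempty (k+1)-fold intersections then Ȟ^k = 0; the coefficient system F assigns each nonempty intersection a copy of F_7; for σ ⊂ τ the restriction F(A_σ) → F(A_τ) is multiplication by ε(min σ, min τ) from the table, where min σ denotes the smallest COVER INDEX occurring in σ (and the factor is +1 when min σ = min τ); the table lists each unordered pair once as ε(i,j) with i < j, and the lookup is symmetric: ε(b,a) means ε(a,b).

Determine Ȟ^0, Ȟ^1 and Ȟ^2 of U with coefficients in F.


nonempty overlaps:
  A12={h} A13={e,f} A23={g}
C dims 3,3; δ0: rk_F7 2
degree 0: 3−2−0 = 1 → Ȟ^0 ≅ Z/7
degree 1: 3−0−2 = 1 → Ȟ^1 ≅ Z/7
degree 2: 0−0−0 = 0 → Ȟ^2 ≅ 0

Ȟ^0 = Z/7, Ȟ^1 = Z/7 and Ȟ^2 = 0


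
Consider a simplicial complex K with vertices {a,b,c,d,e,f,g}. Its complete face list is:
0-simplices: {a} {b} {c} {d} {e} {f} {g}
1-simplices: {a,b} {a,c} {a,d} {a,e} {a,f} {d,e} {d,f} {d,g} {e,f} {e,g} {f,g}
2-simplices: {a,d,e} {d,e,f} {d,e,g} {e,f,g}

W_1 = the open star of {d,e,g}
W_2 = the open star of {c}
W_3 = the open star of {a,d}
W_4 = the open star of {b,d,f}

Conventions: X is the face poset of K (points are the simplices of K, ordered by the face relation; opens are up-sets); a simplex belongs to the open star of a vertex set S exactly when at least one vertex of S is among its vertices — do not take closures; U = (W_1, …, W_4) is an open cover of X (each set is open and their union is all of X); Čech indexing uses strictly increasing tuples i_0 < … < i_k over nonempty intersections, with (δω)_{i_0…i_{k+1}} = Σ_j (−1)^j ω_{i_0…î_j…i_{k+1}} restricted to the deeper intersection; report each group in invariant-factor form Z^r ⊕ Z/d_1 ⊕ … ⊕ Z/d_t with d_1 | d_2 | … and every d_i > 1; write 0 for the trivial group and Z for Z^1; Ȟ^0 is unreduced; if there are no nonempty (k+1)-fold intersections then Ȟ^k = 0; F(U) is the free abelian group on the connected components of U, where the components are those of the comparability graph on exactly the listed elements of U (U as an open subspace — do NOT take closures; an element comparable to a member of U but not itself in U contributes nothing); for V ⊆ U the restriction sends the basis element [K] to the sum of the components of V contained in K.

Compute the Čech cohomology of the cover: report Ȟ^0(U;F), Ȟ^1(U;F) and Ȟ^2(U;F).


nerve of the cover:
  W1={{d},{e},{g},{a,d},{a,e},{d,e},{d,f},{d,g},{e,f},{e,g},{f,g},{a,d,e},{d,e,f},{d,e,g},{e,f,g}} W2={{c},{a,c}} W3={{a},{d},{a,b},{a,c},{a,d},{a,e},{a,f},{d,e},{d,f},{d,g},{a,d,e},{d,e,f},{d,e,g}} W4={{b},{d},{f},{a,b},{a,d},{a,f},{d,e},{d,f},{d,g},{e,f},{f,g},{a,d,e},{d,e,f},{d,e,g},{e,f,g}}
  W13={{d},{a,d},{a,e},{d,e},{d,f},{d,g},{a,d,e},{d,e,f},{d,e,g}} W14={{d},{a,d},{d,e},{d,f},{d,g},{e,f},{f,g},{a,d,e},{d,e,f},{d,e,g},{e,f,g}} W23={{a,c}} W34={{d},{a,b},{a,d},{a,f},{d,e},{d,f},{d,g},{a,d,e},{d,e,f},{d,e,g}}
  W134={{d},{a,d},{d,e},{d,f},{d,g},{a,d,e},{d,e,f},{d,e,g}}
components per intersection:
  W1: {{d},{e},{g},{a,d},{a,e},{d,e},{d,f},{d,g},{e,f},{e,g},{f,g},{a,d,e},{d,e,f},{d,e,g},{e,f,g}}
  W2: {{c},{a,c}}
  W3: {{a},{d},{a,b},{a,c},{a,d},{a,e},{a,f},{d,e},{d,f},{d,g},{a,d,e},{d,e,f},{d,e,g}}
  W4: {{b},{a,b}} {{d},{f},{a,d},{a,f},{d,e},{d,f},{d,g},{e,f},{f,g},{a,d,e},{d,e,f},{d,e,g},{e,f,g}}
  W13: {{d},{a,d},{a,e},{d,e},{d,f},{d,g},{a,d,e},{d,e,f},{d,e,g}}
  W14: {{d},{a,d},{d,e},{d,f},{d,g},{e,f},{f,g},{a,d,e},{d,e,f},{d,e,g},{e,f,g}}
  W23: {{a,c}}
  W34: {{d},{a,d},{d,e},{d,f},{d,g},{a,d,e},{d,e,f},{d,e,g}} {{a,b}} {{a,f}}
  W134: {{d},{a,d},{d,e},{d,f},{d,g},{a,d,e},{d,e,f},{d,e,g}}
C dims 5,6,1; δ0: rk 4, SNF 1^4; δ1: rk 1, SNF 1^1
Ȟ^0 = (5 − 4) − 0 = 1, so Ȟ^0 ≅ Z
Ȟ^1 = (6 − 1) − 4 = 1, so Ȟ^1 ≅ Z
Ȟ^2 = (1 − 0) − 1 = 0, so Ȟ^2 ≅ 0

Ȟ^0 = Z,  Ȟ^1 = Z,  Ȟ^2 = 0


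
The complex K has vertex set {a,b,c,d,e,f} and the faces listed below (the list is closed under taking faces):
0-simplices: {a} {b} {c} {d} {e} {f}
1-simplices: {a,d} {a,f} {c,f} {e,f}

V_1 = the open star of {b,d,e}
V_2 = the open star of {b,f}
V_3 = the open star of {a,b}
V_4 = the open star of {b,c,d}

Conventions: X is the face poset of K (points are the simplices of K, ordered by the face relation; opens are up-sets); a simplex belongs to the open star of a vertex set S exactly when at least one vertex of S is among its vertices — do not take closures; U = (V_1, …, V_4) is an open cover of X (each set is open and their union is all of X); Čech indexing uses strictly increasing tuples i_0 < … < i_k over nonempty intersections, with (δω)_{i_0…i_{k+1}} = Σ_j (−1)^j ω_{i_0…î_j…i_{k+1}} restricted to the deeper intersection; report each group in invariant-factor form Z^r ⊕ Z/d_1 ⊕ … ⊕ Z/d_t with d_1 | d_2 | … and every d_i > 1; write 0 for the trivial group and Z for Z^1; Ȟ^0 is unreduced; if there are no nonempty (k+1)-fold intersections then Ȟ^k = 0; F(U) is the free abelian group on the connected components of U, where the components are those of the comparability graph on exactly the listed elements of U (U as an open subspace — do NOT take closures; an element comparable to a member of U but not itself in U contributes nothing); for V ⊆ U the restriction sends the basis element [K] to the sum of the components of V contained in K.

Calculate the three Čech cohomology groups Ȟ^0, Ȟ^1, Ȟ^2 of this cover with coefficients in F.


Ȟ^0 ≅ Z^2, Ȟ^1 ≅ 0 and Ȟ^2 ≅ 0

nonempty intersections:
  V1={{b},{d},{e},{a,d},{e,f}} V2={{b},{f},{a,f},{c,f},{e,f}} V3={{a},{b},{a,d},{a,f}} V4={{b},{c},{d},{a,d},{c,f}}
  V12={{b},{e,f}} V13={{b},{a,d}} V14={{b},{d},{a,d}} V23={{b},{a,f}} V24={{b},{c,f}} V34={{b},{a,d}}
  V123={{b}} V124={{b}} V134={{b},{a,d}} V234={{b}}
  V1234={{b}}
components per intersection:
  V1: {{b}} {{d},{a,d}} {{e},{e,f}}
  V2: {{b}} {{f},{a,f},{c,f},{e,f}}
  V3: {{a},{a,d},{a,f}} {{b}}
  V4: {{b}} {{c},{c,f}} {{d},{a,d}}
  V12: {{b}} {{e,f}}
  V13: {{b}} {{a,d}}
  V14: {{b}} {{d},{a,d}}
  V23: {{b}} {{a,f}}
  V24: {{b}} {{c,f}}
  V34: {{b}} {{a,d}}
  V123: {{b}}
  V124: {{b}}
  V134: {{b}} {{a,d}}
  V234: {{b}}
  V1234: {{b}}
C dims 10,12,5,1; δ0: rk 8, SNF 1^8; δ1: rk 4, SNF 1^4; δ2: rk 1, SNF 1^1
Ȟ^0: (10−8)−0=2 ⇒ Z^2
Ȟ^1: (12−4)−8=0 ⇒ 0
Ȟ^2: (5−1)−4=0 ⇒ 0


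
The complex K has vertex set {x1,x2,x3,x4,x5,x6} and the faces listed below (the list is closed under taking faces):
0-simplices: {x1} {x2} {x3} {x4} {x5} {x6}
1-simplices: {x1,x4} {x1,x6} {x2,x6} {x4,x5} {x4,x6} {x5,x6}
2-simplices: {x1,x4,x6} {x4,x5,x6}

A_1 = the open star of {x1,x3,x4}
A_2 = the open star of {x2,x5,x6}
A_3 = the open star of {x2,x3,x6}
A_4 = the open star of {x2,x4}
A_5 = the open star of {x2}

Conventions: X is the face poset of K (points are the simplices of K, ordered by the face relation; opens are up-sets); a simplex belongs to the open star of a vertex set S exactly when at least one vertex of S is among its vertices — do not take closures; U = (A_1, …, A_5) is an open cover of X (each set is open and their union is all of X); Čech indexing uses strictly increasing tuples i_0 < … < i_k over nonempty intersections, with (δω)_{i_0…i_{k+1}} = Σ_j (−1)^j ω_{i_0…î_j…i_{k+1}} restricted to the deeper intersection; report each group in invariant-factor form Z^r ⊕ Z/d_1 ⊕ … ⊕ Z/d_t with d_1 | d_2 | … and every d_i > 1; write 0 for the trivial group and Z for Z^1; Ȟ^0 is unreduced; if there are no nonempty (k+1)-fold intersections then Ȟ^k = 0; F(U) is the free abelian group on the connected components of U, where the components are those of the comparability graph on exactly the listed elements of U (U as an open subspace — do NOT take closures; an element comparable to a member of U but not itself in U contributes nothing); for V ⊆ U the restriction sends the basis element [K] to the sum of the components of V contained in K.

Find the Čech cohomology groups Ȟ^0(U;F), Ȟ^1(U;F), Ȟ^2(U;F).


Ȟ^0 ≅ Z^2; Ȟ^1 ≅ 0; Ȟ^2 ≅ 0

nonempty intersections:
  A1={{x1},{x3},{x4},{x1,x4},{x1,x6},{x4,x5},{x4,x6},{x1,x4,x6},{x4,x5,x6}} A2={{x2},{x5},{x6},{x1,x6},{x2,x6},{x4,x5},{x4,x6},{x5,x6},{x1,x4,x6},{x4,x5,x6}} A3={{x2},{x3},{x6},{x1,x6},{x2,x6},{x4,x6},{x5,x6},{x1,x4,x6},{x4,x5,x6}} A4={{x2},{x4},{x1,x4},{x2,x6},{x4,x5},{x4,x6},{x1,x4,x6},{x4,x5,x6}} A5={{x2},{x2,x6}}
  A12={{x1,x6},{x4,x5},{x4,x6},{x1,x4,x6},{x4,x5,x6}} A13={{x3},{x1,x6},{x4,x6},{x1,x4,x6},{x4,x5,x6}} A14={{x4},{x1,x4},{x4,x5},{x4,x6},{x1,x4,x6},{x4,x5,x6}} A23={{x2},{x6},{x1,x6},{x2,x6},{x4,x6},{x5,x6},{x1,x4,x6},{x4,x5,x6}} A24={{x2},{x2,x6},{x4,x5},{x4,x6},{x1,x4,x6},{x4,x5,x6}} A25={{x2},{x2,x6}} A34={{x2},{x2,x6},{x4,x6},{x1,x4,x6},{x4,x5,x6}} A35={{x2},{x2,x6}} A45={{x2},{x2,x6}}
  A123={{x1,x6},{x4,x6},{x1,x4,x6},{x4,x5,x6}} A124={{x4,x5},{x4,x6},{x1,x4,x6},{x4,x5,x6}} A134={{x4,x6},{x1,x4,x6},{x4,x5,x6}} A234={{x2},{x2,x6},{x4,x6},{x1,x4,x6},{x4,x5,x6}} A235={{x2},{x2,x6}} A245={{x2},{x2,x6}} A345={{x2},{x2,x6}}
  A1234={{x4,x6},{x1,x4,x6},{x4,x5,x6}} A2345={{x2},{x2,x6}}
components per intersection:
  A1: {{x1},{x4},{x1,x4},{x1,x6},{x4,x5},{x4,x6},{x1,x4,x6},{x4,x5,x6}} {{x3}}
  A2: {{x2},{x5},{x6},{x1,x6},{x2,x6},{x4,x5},{x4,x6},{x5,x6},{x1,x4,x6},{x4,x5,x6}}
  A3: {{x2},{x6},{x1,x6},{x2,x6},{x4,x6},{x5,x6},{x1,x4,x6},{x4,x5,x6}} {{x3}}
  A4: {{x2},{x2,x6}} {{x4},{x1,x4},{x4,x5},{x4,x6},{x1,x4,x6},{x4,x5,x6}}
  A5: {{x2},{x2,x6}}
  A12: {{x1,x6},{x4,x5},{x4,x6},{x1,x4,x6},{x4,x5,x6}}
  A13: {{x3}} {{x1,x6},{x4,x6},{x1,x4,x6},{x4,x5,x6}}
  A14: {{x4},{x1,x4},{x4,x5},{x4,x6},{x1,x4,x6},{x4,x5,x6}}
  A23: {{x2},{x6},{x1,x6},{x2,x6},{x4,x6},{x5,x6},{x1,x4,x6},{x4,x5,x6}}
  A24: {{x2},{x2,x6}} {{x4,x5},{x4,x6},{x1,x4,x6},{x4,x5,x6}}
  A25: {{x2},{x2,x6}}
  A34: {{x2},{x2,x6}} {{x4,x6},{x1,x4,x6},{x4,x5,x6}}
  A35: {{x2},{x2,x6}}
  A45: {{x2},{x2,x6}}
  A123: {{x1,x6},{x4,x6},{x1,x4,x6},{x4,x5,x6}}
  A124: {{x4,x5},{x4,x6},{x1,x4,x6},{x4,x5,x6}}
  A134: {{x4,x6},{x1,x4,x6},{x4,x5,x6}}
  A234: {{x2},{x2,x6}} {{x4,x6},{x1,x4,x6},{x4,x5,x6}}
  A235: {{x2},{x2,x6}}
  A245: {{x2},{x2,x6}}
  A345: {{x2},{x2,x6}}
  A1234: {{x4,x6},{x1,x4,x6},{x4,x5,x6}}
  A2345: {{x2},{x2,x6}}
C dims 8,12,8,2; δ0: rk 6, SNF 1^6; δ1: rk 6, SNF 1^6; δ2: rk 2, SNF 1^2
Ȟ^0: (8−6)−0=2 ⇒ Z^2
Ȟ^1: (12−6)−6=0 ⇒ 0
Ȟ^2: (8−2)−6=0 ⇒ 0


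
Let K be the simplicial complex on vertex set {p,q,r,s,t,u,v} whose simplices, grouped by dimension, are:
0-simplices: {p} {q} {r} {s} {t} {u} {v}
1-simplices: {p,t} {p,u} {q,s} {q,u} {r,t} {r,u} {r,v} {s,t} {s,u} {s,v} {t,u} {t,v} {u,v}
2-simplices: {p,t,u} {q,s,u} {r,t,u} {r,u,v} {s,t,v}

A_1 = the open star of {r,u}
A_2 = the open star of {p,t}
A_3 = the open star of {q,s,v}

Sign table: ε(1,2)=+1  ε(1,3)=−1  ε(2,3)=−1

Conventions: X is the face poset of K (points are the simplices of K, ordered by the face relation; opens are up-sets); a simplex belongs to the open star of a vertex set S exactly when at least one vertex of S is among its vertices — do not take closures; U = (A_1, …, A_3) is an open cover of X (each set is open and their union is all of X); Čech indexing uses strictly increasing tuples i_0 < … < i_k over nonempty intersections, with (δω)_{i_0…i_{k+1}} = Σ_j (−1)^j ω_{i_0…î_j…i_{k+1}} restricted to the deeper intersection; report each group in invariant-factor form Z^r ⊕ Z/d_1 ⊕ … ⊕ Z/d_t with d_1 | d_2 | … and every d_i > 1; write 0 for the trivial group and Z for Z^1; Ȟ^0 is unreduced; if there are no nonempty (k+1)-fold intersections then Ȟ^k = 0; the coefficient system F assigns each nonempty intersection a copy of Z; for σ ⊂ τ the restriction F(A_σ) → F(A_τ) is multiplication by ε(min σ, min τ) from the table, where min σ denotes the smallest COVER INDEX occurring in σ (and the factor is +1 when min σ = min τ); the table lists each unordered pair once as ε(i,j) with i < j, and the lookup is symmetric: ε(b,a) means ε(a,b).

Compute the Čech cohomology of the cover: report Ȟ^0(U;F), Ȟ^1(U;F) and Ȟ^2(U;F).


Ȟ^0 ≅ Z; Ȟ^1 ≅ Z; Ȟ^2 ≅ 0

nerve of the cover:
  A1={{r},{u},{p,u},{q,u},{r,t},{r,u},{r,v},{s,u},{t,u},{u,v},{p,t,u},{q,s,u},{r,t,u},{r,u,v}} A2={{p},{t},{p,t},{p,u},{r,t},{s,t},{t,u},{t,v},{p,t,u},{r,t,u},{s,t,v}} A3={{q},{s},{v},{q,s},{q,u},{r,v},{s,t},{s,u},{s,v},{t,v},{u,v},{q,s,u},{r,u,v},{s,t,v}}
  A12={{p,u},{r,t},{t,u},{p,t,u},{r,t,u}} A13={{q,u},{r,v},{s,u},{u,v},{q,s,u},{r,u,v}} A23={{s,t},{t,v},{s,t,v}}
C dims 3,3; δ0: rk 2, SNF 1^2
Ȟ^0 = (3 − 2) − 0 = 1, so Ȟ^0 ≅ Z
Ȟ^1 = (3 − 0) − 2 = 1, so Ȟ^1 ≅ Z
Ȟ^2 = (0 − 0) − 0 = 0, so Ȟ^2 ≅ 0


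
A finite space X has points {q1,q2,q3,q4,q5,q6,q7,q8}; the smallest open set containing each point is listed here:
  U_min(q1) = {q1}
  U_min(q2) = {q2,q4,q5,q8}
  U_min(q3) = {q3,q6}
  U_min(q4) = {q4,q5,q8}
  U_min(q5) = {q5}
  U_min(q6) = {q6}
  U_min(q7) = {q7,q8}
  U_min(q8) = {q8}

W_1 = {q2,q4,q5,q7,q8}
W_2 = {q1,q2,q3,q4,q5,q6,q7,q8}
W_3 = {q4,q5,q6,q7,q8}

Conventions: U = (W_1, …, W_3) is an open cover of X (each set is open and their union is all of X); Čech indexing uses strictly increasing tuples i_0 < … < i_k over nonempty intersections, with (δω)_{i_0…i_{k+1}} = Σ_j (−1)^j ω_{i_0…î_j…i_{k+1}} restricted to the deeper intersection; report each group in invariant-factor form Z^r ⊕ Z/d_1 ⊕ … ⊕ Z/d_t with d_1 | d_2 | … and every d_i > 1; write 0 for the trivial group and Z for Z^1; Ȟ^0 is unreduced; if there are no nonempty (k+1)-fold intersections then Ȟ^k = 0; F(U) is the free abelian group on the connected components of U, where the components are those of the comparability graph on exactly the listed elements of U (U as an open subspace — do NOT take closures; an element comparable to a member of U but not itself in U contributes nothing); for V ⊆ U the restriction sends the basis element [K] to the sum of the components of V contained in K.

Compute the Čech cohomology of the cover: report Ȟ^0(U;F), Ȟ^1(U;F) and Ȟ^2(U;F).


nonempty overlaps:
  W12={q2,q4,q5,q7,q8} W13={q4,q5,q7,q8} W23={q4,q5,q6,q7,q8}
  W123={q4,q5,q7,q8}
components per intersection:
  W1: {q2,q4,q5,q7,q8}
  W2: {q1} {q2,q4,q5,q7,q8} {q3,q6}
  W3: {q4,q5,q7,q8} {q6}
  W12: {q2,q4,q5,q7,q8}
  W13: {q4,q5,q7,q8}
  W23: {q4,q5,q7,q8} {q6}
  W123: {q4,q5,q7,q8}
C dims 6,4,1; δ0: rk 3, SNF 1^3; δ1: rk 1, SNF 1^1
degree 0: 6−3−0 = 3 → Ȟ^0 ≅ Z^3
degree 1: 4−1−3 = 0 → Ȟ^1 ≅ 0
degree 2: 1−0−1 = 0 → Ȟ^2 ≅ 0

Ȟ^0 = Z^3, Ȟ^1 = 0, Ȟ^2 = 0


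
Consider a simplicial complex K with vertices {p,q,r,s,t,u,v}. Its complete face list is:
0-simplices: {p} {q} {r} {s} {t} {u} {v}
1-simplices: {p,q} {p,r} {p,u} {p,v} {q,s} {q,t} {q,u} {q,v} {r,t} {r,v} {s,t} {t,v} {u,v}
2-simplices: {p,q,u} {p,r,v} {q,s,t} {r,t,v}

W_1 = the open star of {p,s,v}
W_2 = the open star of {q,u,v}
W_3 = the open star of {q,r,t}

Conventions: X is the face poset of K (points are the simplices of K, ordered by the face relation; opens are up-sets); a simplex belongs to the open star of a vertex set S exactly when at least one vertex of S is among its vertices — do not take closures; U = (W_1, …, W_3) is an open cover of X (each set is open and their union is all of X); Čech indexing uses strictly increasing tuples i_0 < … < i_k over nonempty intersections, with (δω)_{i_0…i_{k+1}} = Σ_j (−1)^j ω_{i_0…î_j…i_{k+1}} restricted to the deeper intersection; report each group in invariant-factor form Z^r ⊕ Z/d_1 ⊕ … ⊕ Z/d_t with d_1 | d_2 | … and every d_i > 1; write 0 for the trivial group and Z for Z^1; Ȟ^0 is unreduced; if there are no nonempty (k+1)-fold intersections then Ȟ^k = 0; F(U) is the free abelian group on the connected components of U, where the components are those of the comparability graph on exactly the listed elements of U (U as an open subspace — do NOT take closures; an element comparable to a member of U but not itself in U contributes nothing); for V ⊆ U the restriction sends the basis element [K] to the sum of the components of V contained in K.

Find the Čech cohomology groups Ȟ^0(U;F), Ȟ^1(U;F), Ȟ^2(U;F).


nerve of the cover:
  W1={{p},{s},{v},{p,q},{p,r},{p,u},{p,v},{q,s},{q,v},{r,v},{s,t},{t,v},{u,v},{p,q,u},{p,r,v},{q,s,t},{r,t,v}} W2={{q},{u},{v},{p,q},{p,u},{p,v},{q,s},{q,t},{q,u},{q,v},{r,v},{t,v},{u,v},{p,q,u},{p,r,v},{q,s,t},{r,t,v}} W3={{q},{r},{t},{p,q},{p,r},{q,s},{q,t},{q,u},{q,v},{r,t},{r,v},{s,t},{t,v},{p,q,u},{p,r,v},{q,s,t},{r,t,v}}
  W12={{v},{p,q},{p,u},{p,v},{q,s},{q,v},{r,v},{t,v},{u,v},{p,q,u},{p,r,v},{q,s,t},{r,t,v}} W13={{p,q},{p,r},{q,s},{q,v},{r,v},{s,t},{t,v},{p,q,u},{p,r,v},{q,s,t},{r,t,v}} W23={{q},{p,q},{q,s},{q,t},{q,u},{q,v},{r,v},{t,v},{p,q,u},{p,r,v},{q,s,t},{r,t,v}}
  W123={{p,q},{q,s},{q,v},{r,v},{t,v},{p,q,u},{p,r,v},{q,s,t},{r,t,v}}
components per intersection:
  W1: {{p},{v},{p,q},{p,r},{p,u},{p,v},{q,v},{r,v},{t,v},{u,v},{p,q,u},{p,r,v},{r,t,v}} {{s},{q,s},{s,t},{q,s,t}}
  W2: {{q},{u},{v},{p,q},{p,u},{p,v},{q,s},{q,t},{q,u},{q,v},{r,v},{t,v},{u,v},{p,q,u},{p,r,v},{q,s,t},{r,t,v}}
  W3: {{q},{r},{t},{p,q},{p,r},{q,s},{q,t},{q,u},{q,v},{r,t},{r,v},{s,t},{t,v},{p,q,u},{p,r,v},{q,s,t},{r,t,v}}
  W12: {{v},{p,v},{q,v},{r,v},{t,v},{u,v},{p,r,v},{r,t,v}} {{p,q},{p,u},{p,q,u}} {{q,s},{q,s,t}}
  W13: {{p,q},{p,q,u}} {{p,r},{r,v},{t,v},{p,r,v},{r,t,v}} {{q,s},{s,t},{q,s,t}} {{q,v}}
  W23: {{q},{p,q},{q,s},{q,t},{q,u},{q,v},{p,q,u},{q,s,t}} {{r,v},{t,v},{p,r,v},{r,t,v}}
  W123: {{p,q},{p,q,u}} {{q,s},{q,s,t}} {{q,v}} {{r,v},{t,v},{p,r,v},{r,t,v}}
C dims 4,9,4; δ0: rk 3, SNF 1^3; δ1: rk 4, SNF 1^4
Ȟ^0 = (4 − 3) − 0 = 1, so Ȟ^0 ≅ Z
Ȟ^1 = (9 − 4) − 3 = 2, so Ȟ^1 ≅ Z^2
Ȟ^2 = (4 − 0) − 4 = 0, so Ȟ^2 ≅ 0

Ȟ^0 ≅ Z; Ȟ^1 ≅ Z^2; Ȟ^2 ≅ 0


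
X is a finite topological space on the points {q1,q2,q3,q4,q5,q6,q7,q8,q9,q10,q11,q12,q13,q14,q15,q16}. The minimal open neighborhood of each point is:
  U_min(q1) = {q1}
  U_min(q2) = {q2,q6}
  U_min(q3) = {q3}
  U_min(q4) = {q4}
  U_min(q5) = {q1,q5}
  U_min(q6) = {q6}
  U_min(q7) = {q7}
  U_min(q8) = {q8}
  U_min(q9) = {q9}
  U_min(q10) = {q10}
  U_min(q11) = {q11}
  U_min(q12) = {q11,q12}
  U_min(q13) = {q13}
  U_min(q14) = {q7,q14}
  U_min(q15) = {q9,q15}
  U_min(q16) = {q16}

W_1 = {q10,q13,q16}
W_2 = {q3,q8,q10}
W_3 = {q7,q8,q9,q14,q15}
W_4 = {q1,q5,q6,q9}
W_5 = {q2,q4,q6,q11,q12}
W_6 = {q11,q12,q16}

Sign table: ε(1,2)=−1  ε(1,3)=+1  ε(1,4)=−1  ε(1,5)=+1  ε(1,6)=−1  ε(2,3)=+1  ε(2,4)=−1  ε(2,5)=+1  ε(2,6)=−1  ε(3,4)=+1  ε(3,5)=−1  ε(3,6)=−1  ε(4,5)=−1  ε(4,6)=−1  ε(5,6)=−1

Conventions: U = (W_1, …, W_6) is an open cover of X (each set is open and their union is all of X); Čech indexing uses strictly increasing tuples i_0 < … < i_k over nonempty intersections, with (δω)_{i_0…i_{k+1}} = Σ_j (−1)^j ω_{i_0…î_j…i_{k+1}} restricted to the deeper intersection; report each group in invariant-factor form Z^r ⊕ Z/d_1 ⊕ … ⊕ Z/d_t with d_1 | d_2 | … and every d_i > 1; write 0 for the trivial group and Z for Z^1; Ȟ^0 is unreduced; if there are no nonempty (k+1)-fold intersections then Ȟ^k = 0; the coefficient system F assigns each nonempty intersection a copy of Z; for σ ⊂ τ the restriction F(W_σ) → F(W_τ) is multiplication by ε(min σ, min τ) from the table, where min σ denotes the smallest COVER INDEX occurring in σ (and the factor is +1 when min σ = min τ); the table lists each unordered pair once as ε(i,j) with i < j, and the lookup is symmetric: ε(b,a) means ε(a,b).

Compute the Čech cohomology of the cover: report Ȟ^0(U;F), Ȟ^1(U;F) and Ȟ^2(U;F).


Ȟ^0(U;F) ≅ Z, Ȟ^1(U;F) ≅ Z, Ȟ^2(U;F) ≅ 0

intersection data:
  W12={q10} W16={q16} W23={q8} W34={q9} W45={q6} W56={q11,q12}
C dims 6,6; δ0: rk 5, SNF 1^5
Ȟ^0 = (6 − 5) − 0 = 1, so Ȟ^0 ≅ Z
Ȟ^1 = (6 − 0) − 5 = 1, so Ȟ^1 ≅ Z
Ȟ^2 = (0 − 0) − 0 = 0, so Ȟ^2 ≅ 0
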